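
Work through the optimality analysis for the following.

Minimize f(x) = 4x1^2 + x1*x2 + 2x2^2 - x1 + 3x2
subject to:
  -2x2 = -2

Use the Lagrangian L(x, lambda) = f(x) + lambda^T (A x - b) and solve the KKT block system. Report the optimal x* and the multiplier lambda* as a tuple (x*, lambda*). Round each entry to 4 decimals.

Form the Lagrangian:
  L(x, lambda) = (1/2) x^T Q x + c^T x + lambda^T (A x - b)
Stationarity (grad_x L = 0): Q x + c + A^T lambda = 0.
Primal feasibility: A x = b.

This gives the KKT block system:
  [ Q   A^T ] [ x     ]   [-c ]
  [ A    0  ] [ lambda ] = [ b ]

Solving the linear system:
  x*      = (0, 1)
  lambda* = (3.5)
  f(x*)   = 5

x* = (0, 1), lambda* = (3.5)


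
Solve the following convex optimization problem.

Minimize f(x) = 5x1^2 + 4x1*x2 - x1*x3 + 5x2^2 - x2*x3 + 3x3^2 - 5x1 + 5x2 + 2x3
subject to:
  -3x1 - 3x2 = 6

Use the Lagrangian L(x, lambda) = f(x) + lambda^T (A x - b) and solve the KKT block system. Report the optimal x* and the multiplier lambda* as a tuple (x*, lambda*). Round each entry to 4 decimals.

Form the Lagrangian:
  L(x, lambda) = (1/2) x^T Q x + c^T x + lambda^T (A x - b)
Stationarity (grad_x L = 0): Q x + c + A^T lambda = 0.
Primal feasibility: A x = b.

This gives the KKT block system:
  [ Q   A^T ] [ x     ]   [-c ]
  [ A    0  ] [ lambda ] = [ b ]

Solving the linear system:
  x*      = (-0.1667, -1.8333, -0.6667)
  lambda* = (-4.4444)
  f(x*)   = 8.5

x* = (-0.1667, -1.8333, -0.6667), lambda* = (-4.4444)


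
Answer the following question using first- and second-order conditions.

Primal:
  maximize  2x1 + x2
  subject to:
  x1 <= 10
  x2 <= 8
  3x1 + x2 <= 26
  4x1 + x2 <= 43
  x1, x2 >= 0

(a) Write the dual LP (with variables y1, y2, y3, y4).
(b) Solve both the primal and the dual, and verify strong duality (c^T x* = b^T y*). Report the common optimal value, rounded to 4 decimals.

The standard primal-dual pair for 'max c^T x s.t. A x <= b, x >= 0' is:
  Dual:  min b^T y  s.t.  A^T y >= c,  y >= 0.

So the dual LP is:
  minimize  10y1 + 8y2 + 26y3 + 43y4
  subject to:
    y1 + 3y3 + 4y4 >= 2
    y2 + y3 + y4 >= 1
    y1, y2, y3, y4 >= 0

Solving the primal: x* = (6, 8).
  primal value c^T x* = 20.
Solving the dual: y* = (0, 0.3333, 0.6667, 0).
  dual value b^T y* = 20.
Strong duality: c^T x* = b^T y*. Confirmed.

20


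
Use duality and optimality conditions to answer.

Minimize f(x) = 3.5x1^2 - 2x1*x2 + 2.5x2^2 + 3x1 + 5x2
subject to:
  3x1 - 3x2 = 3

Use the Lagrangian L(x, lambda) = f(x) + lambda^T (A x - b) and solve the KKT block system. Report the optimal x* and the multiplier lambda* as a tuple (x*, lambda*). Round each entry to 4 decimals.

Form the Lagrangian:
  L(x, lambda) = (1/2) x^T Q x + c^T x + lambda^T (A x - b)
Stationarity (grad_x L = 0): Q x + c + A^T lambda = 0.
Primal feasibility: A x = b.

This gives the KKT block system:
  [ Q   A^T ] [ x     ]   [-c ]
  [ A    0  ] [ lambda ] = [ b ]

Solving the linear system:
  x*      = (-0.625, -1.625)
  lambda* = (-0.625)
  f(x*)   = -4.0625

x* = (-0.625, -1.625), lambda* = (-0.625)


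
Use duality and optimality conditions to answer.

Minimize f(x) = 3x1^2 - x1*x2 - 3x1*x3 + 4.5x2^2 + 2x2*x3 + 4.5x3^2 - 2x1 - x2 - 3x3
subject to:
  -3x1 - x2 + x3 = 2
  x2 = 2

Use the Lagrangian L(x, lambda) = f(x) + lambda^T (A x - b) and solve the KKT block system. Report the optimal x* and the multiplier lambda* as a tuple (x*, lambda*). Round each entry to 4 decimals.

Form the Lagrangian:
  L(x, lambda) = (1/2) x^T Q x + c^T x + lambda^T (A x - b)
Stationarity (grad_x L = 0): Q x + c + A^T lambda = 0.
Primal feasibility: A x = b.

This gives the KKT block system:
  [ Q   A^T ] [ x     ]   [-c ]
  [ A    0  ] [ lambda ] = [ b ]

Solving the linear system:
  x*      = (-1.3768, 2, -0.1304)
  lambda* = (-3.9565, -22.0725)
  f(x*)   = 26.6014

x* = (-1.3768, 2, -0.1304), lambda* = (-3.9565, -22.0725)


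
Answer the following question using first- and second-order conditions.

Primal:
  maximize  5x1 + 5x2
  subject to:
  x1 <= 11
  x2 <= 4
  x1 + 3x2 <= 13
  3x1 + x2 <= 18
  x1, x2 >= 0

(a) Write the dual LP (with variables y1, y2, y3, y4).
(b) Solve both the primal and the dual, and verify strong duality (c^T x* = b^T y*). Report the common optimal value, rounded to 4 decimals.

The standard primal-dual pair for 'max c^T x s.t. A x <= b, x >= 0' is:
  Dual:  min b^T y  s.t.  A^T y >= c,  y >= 0.

So the dual LP is:
  minimize  11y1 + 4y2 + 13y3 + 18y4
  subject to:
    y1 + y3 + 3y4 >= 5
    y2 + 3y3 + y4 >= 5
    y1, y2, y3, y4 >= 0

Solving the primal: x* = (5.125, 2.625).
  primal value c^T x* = 38.75.
Solving the dual: y* = (0, 0, 1.25, 1.25).
  dual value b^T y* = 38.75.
Strong duality: c^T x* = b^T y*. Confirmed.

38.75


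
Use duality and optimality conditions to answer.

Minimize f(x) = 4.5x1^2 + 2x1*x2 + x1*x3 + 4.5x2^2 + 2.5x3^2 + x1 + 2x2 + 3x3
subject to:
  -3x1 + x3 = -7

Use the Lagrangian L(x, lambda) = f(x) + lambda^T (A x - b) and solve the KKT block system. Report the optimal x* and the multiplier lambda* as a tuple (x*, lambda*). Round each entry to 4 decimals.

Form the Lagrangian:
  L(x, lambda) = (1/2) x^T Q x + c^T x + lambda^T (A x - b)
Stationarity (grad_x L = 0): Q x + c + A^T lambda = 0.
Primal feasibility: A x = b.

This gives the KKT block system:
  [ Q   A^T ] [ x     ]   [-c ]
  [ A    0  ] [ lambda ] = [ b ]

Solving the linear system:
  x*      = (1.7201, -0.6045, -1.8396)
  lambda* = (4.4776)
  f(x*)   = 13.1679

x* = (1.7201, -0.6045, -1.8396), lambda* = (4.4776)


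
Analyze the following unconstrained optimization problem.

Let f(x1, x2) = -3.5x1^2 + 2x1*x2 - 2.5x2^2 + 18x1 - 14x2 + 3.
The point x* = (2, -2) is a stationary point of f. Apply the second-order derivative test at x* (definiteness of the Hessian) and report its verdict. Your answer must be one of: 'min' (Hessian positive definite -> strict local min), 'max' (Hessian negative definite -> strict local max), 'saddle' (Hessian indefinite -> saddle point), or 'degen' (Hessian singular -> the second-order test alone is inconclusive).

Compute the Hessian H = grad^2 f:
  H = [[-7, 2], [2, -5]]
Verify stationarity: grad f(x*) = H x* + g = (0, 0).
Eigenvalues of H: -8.2361, -3.7639.
Both eigenvalues < 0, so H is negative definite -> x* is a strict local max.

max


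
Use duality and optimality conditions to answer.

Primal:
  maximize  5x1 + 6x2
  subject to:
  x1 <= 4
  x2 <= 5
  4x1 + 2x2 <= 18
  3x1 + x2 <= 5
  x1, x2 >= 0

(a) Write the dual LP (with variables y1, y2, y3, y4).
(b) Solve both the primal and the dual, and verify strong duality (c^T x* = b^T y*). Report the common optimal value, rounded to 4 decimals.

The standard primal-dual pair for 'max c^T x s.t. A x <= b, x >= 0' is:
  Dual:  min b^T y  s.t.  A^T y >= c,  y >= 0.

So the dual LP is:
  minimize  4y1 + 5y2 + 18y3 + 5y4
  subject to:
    y1 + 4y3 + 3y4 >= 5
    y2 + 2y3 + y4 >= 6
    y1, y2, y3, y4 >= 0

Solving the primal: x* = (0, 5).
  primal value c^T x* = 30.
Solving the dual: y* = (0, 4.3333, 0, 1.6667).
  dual value b^T y* = 30.
Strong duality: c^T x* = b^T y*. Confirmed.

30


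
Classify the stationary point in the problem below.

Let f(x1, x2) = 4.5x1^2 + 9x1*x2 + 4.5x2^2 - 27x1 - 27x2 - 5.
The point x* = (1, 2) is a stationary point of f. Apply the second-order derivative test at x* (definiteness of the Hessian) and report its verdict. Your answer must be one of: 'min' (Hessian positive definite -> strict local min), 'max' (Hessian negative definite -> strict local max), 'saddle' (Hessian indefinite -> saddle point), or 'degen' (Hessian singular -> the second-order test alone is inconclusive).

Compute the Hessian H = grad^2 f:
  H = [[9, 9], [9, 9]]
Verify stationarity: grad f(x*) = H x* + g = (0, 0).
Eigenvalues of H: 0, 18.
H has a zero eigenvalue (singular; positive semidefinite but not definite), so H is neither positive definite, negative definite, nor indefinite. The second-order test alone is inconclusive -> degen.
(Indeed, f is constant along the null direction of H through x*, so x* is not a strict local extremum.)

degen


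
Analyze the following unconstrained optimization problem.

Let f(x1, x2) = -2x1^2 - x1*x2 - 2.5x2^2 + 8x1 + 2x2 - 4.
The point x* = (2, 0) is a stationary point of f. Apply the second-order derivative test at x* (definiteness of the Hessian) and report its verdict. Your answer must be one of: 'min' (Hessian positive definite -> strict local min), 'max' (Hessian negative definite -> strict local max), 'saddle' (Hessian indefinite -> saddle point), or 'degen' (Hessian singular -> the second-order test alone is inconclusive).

Compute the Hessian H = grad^2 f:
  H = [[-4, -1], [-1, -5]]
Verify stationarity: grad f(x*) = H x* + g = (0, 0).
Eigenvalues of H: -5.618, -3.382.
Both eigenvalues < 0, so H is negative definite -> x* is a strict local max.

max


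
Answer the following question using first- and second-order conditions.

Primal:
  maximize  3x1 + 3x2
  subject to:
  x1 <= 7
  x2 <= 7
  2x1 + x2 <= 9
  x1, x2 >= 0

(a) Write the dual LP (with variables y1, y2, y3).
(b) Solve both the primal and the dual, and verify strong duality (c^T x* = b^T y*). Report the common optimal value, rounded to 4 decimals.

The standard primal-dual pair for 'max c^T x s.t. A x <= b, x >= 0' is:
  Dual:  min b^T y  s.t.  A^T y >= c,  y >= 0.

So the dual LP is:
  minimize  7y1 + 7y2 + 9y3
  subject to:
    y1 + 2y3 >= 3
    y2 + y3 >= 3
    y1, y2, y3 >= 0

Solving the primal: x* = (1, 7).
  primal value c^T x* = 24.
Solving the dual: y* = (0, 1.5, 1.5).
  dual value b^T y* = 24.
Strong duality: c^T x* = b^T y*. Confirmed.

24


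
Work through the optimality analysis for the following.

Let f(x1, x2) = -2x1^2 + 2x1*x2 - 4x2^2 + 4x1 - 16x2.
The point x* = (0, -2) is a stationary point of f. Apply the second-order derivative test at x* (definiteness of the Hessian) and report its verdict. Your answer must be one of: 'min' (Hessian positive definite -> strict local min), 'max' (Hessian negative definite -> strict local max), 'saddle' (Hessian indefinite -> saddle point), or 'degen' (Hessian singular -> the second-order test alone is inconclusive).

Compute the Hessian H = grad^2 f:
  H = [[-4, 2], [2, -8]]
Verify stationarity: grad f(x*) = H x* + g = (0, 0).
Eigenvalues of H: -8.8284, -3.1716.
Both eigenvalues < 0, so H is negative definite -> x* is a strict local max.

max


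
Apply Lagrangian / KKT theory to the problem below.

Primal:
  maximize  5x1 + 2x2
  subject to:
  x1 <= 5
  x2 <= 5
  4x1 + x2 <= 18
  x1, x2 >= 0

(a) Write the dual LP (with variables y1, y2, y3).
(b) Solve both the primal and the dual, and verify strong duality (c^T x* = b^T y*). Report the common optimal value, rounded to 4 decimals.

The standard primal-dual pair for 'max c^T x s.t. A x <= b, x >= 0' is:
  Dual:  min b^T y  s.t.  A^T y >= c,  y >= 0.

So the dual LP is:
  minimize  5y1 + 5y2 + 18y3
  subject to:
    y1 + 4y3 >= 5
    y2 + y3 >= 2
    y1, y2, y3 >= 0

Solving the primal: x* = (3.25, 5).
  primal value c^T x* = 26.25.
Solving the dual: y* = (0, 0.75, 1.25).
  dual value b^T y* = 26.25.
Strong duality: c^T x* = b^T y*. Confirmed.

26.25


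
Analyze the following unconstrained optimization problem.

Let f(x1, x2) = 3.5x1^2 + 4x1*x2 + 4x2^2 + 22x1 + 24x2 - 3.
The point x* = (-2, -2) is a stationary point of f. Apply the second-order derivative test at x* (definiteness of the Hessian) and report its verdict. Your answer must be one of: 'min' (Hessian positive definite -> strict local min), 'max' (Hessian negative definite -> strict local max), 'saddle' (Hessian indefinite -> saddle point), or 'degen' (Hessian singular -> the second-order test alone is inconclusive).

Compute the Hessian H = grad^2 f:
  H = [[7, 4], [4, 8]]
Verify stationarity: grad f(x*) = H x* + g = (0, 0).
Eigenvalues of H: 3.4689, 11.5311.
Both eigenvalues > 0, so H is positive definite -> x* is a strict local min.

min


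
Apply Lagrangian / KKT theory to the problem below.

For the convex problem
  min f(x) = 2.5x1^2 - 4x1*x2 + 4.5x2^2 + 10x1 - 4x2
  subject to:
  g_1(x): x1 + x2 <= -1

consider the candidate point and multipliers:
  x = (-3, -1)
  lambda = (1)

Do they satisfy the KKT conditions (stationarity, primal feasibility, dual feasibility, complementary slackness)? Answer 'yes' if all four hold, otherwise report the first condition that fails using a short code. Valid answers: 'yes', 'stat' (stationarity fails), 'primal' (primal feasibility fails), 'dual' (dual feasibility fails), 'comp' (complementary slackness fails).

Gradient of f: grad f(x) = Q x + c = (-1, -1)
Constraint values g_i(x) = a_i^T x - b_i:
  g_1((-3, -1)) = -3
Stationarity residual: grad f(x) + sum_i lambda_i a_i = (0, 0)
  -> stationarity OK
Primal feasibility (all g_i <= 0): OK
Dual feasibility (all lambda_i >= 0): OK
Complementary slackness (lambda_i * g_i(x) = 0 for all i): FAILS

Verdict: the first failing condition is complementary_slackness -> comp.

comp


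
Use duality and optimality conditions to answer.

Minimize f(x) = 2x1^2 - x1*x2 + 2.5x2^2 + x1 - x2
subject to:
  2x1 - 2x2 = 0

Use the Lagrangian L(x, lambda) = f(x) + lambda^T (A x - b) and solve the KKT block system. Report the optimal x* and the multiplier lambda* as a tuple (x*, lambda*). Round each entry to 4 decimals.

Form the Lagrangian:
  L(x, lambda) = (1/2) x^T Q x + c^T x + lambda^T (A x - b)
Stationarity (grad_x L = 0): Q x + c + A^T lambda = 0.
Primal feasibility: A x = b.

This gives the KKT block system:
  [ Q   A^T ] [ x     ]   [-c ]
  [ A    0  ] [ lambda ] = [ b ]

Solving the linear system:
  x*      = (0, 0)
  lambda* = (-0.5)
  f(x*)   = 0

x* = (0, 0), lambda* = (-0.5)


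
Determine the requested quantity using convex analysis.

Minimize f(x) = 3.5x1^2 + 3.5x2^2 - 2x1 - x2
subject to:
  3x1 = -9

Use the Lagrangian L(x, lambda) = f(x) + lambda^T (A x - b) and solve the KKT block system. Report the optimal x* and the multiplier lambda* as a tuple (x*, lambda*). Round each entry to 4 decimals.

Form the Lagrangian:
  L(x, lambda) = (1/2) x^T Q x + c^T x + lambda^T (A x - b)
Stationarity (grad_x L = 0): Q x + c + A^T lambda = 0.
Primal feasibility: A x = b.

This gives the KKT block system:
  [ Q   A^T ] [ x     ]   [-c ]
  [ A    0  ] [ lambda ] = [ b ]

Solving the linear system:
  x*      = (-3, 0.1429)
  lambda* = (7.6667)
  f(x*)   = 37.4286

x* = (-3, 0.1429), lambda* = (7.6667)


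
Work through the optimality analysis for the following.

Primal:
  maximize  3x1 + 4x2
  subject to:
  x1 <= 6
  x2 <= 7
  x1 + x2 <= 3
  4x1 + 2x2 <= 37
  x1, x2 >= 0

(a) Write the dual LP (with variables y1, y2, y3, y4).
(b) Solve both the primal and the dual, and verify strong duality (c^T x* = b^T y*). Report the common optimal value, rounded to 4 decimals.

The standard primal-dual pair for 'max c^T x s.t. A x <= b, x >= 0' is:
  Dual:  min b^T y  s.t.  A^T y >= c,  y >= 0.

So the dual LP is:
  minimize  6y1 + 7y2 + 3y3 + 37y4
  subject to:
    y1 + y3 + 4y4 >= 3
    y2 + y3 + 2y4 >= 4
    y1, y2, y3, y4 >= 0

Solving the primal: x* = (0, 3).
  primal value c^T x* = 12.
Solving the dual: y* = (0, 0, 4, 0).
  dual value b^T y* = 12.
Strong duality: c^T x* = b^T y*. Confirmed.

12


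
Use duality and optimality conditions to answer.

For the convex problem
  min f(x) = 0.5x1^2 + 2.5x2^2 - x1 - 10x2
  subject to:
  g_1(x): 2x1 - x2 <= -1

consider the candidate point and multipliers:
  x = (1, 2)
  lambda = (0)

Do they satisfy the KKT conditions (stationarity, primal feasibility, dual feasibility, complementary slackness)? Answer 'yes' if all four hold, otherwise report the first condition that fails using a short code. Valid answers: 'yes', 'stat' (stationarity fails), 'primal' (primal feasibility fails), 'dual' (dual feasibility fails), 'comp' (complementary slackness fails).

Gradient of f: grad f(x) = Q x + c = (0, 0)
Constraint values g_i(x) = a_i^T x - b_i:
  g_1((1, 2)) = 1
Stationarity residual: grad f(x) + sum_i lambda_i a_i = (0, 0)
  -> stationarity OK
Primal feasibility (all g_i <= 0): FAILS
Dual feasibility (all lambda_i >= 0): OK
Complementary slackness (lambda_i * g_i(x) = 0 for all i): OK

Verdict: the first failing condition is primal_feasibility -> primal.

primal


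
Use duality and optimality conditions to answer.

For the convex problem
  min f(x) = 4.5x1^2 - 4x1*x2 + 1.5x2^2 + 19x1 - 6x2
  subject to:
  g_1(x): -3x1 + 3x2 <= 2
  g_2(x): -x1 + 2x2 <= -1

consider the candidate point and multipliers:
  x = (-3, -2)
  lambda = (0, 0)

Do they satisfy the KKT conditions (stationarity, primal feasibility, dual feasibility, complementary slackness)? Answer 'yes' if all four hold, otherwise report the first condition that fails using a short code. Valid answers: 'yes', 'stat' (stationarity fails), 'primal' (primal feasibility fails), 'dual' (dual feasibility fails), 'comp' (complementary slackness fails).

Gradient of f: grad f(x) = Q x + c = (0, 0)
Constraint values g_i(x) = a_i^T x - b_i:
  g_1((-3, -2)) = 1
  g_2((-3, -2)) = 0
Stationarity residual: grad f(x) + sum_i lambda_i a_i = (0, 0)
  -> stationarity OK
Primal feasibility (all g_i <= 0): FAILS
Dual feasibility (all lambda_i >= 0): OK
Complementary slackness (lambda_i * g_i(x) = 0 for all i): OK

Verdict: the first failing condition is primal_feasibility -> primal.

primal


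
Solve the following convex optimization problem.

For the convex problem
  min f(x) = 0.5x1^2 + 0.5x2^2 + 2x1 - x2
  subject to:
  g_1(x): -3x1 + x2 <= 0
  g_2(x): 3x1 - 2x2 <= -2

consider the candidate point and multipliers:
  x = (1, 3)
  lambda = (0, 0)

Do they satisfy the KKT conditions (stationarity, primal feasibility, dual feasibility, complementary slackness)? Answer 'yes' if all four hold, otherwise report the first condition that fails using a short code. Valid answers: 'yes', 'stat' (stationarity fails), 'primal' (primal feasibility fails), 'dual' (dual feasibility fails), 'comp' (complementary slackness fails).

Gradient of f: grad f(x) = Q x + c = (3, 2)
Constraint values g_i(x) = a_i^T x - b_i:
  g_1((1, 3)) = 0
  g_2((1, 3)) = -1
Stationarity residual: grad f(x) + sum_i lambda_i a_i = (3, 2)
  -> stationarity FAILS
Primal feasibility (all g_i <= 0): OK
Dual feasibility (all lambda_i >= 0): OK
Complementary slackness (lambda_i * g_i(x) = 0 for all i): OK

Verdict: the first failing condition is stationarity -> stat.

stat


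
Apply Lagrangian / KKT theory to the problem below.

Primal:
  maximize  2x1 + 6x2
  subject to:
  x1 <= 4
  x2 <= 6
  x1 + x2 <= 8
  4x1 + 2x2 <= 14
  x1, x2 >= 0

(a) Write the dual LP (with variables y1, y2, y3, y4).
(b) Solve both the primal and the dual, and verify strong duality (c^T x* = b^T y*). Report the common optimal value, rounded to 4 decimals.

The standard primal-dual pair for 'max c^T x s.t. A x <= b, x >= 0' is:
  Dual:  min b^T y  s.t.  A^T y >= c,  y >= 0.

So the dual LP is:
  minimize  4y1 + 6y2 + 8y3 + 14y4
  subject to:
    y1 + y3 + 4y4 >= 2
    y2 + y3 + 2y4 >= 6
    y1, y2, y3, y4 >= 0

Solving the primal: x* = (0.5, 6).
  primal value c^T x* = 37.
Solving the dual: y* = (0, 5, 0, 0.5).
  dual value b^T y* = 37.
Strong duality: c^T x* = b^T y*. Confirmed.

37


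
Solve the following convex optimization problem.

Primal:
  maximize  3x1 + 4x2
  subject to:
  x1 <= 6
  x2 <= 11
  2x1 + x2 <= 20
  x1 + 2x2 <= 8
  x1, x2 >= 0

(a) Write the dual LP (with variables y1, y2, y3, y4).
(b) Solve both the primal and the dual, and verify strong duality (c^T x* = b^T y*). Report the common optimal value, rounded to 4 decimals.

The standard primal-dual pair for 'max c^T x s.t. A x <= b, x >= 0' is:
  Dual:  min b^T y  s.t.  A^T y >= c,  y >= 0.

So the dual LP is:
  minimize  6y1 + 11y2 + 20y3 + 8y4
  subject to:
    y1 + 2y3 + y4 >= 3
    y2 + y3 + 2y4 >= 4
    y1, y2, y3, y4 >= 0

Solving the primal: x* = (6, 1).
  primal value c^T x* = 22.
Solving the dual: y* = (1, 0, 0, 2).
  dual value b^T y* = 22.
Strong duality: c^T x* = b^T y*. Confirmed.

22


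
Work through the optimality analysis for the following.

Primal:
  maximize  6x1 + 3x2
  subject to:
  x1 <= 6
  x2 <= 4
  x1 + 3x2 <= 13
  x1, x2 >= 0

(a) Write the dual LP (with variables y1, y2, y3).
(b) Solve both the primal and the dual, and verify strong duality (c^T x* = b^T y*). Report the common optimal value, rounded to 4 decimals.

The standard primal-dual pair for 'max c^T x s.t. A x <= b, x >= 0' is:
  Dual:  min b^T y  s.t.  A^T y >= c,  y >= 0.

So the dual LP is:
  minimize  6y1 + 4y2 + 13y3
  subject to:
    y1 + y3 >= 6
    y2 + 3y3 >= 3
    y1, y2, y3 >= 0

Solving the primal: x* = (6, 2.3333).
  primal value c^T x* = 43.
Solving the dual: y* = (5, 0, 1).
  dual value b^T y* = 43.
Strong duality: c^T x* = b^T y*. Confirmed.

43


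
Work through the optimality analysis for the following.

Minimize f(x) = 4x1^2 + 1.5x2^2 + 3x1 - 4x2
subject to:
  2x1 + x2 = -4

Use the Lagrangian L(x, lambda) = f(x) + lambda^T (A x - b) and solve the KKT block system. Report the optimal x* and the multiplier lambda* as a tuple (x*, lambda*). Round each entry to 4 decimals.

Form the Lagrangian:
  L(x, lambda) = (1/2) x^T Q x + c^T x + lambda^T (A x - b)
Stationarity (grad_x L = 0): Q x + c + A^T lambda = 0.
Primal feasibility: A x = b.

This gives the KKT block system:
  [ Q   A^T ] [ x     ]   [-c ]
  [ A    0  ] [ lambda ] = [ b ]

Solving the linear system:
  x*      = (-1.75, -0.5)
  lambda* = (5.5)
  f(x*)   = 9.375

x* = (-1.75, -0.5), lambda* = (5.5)


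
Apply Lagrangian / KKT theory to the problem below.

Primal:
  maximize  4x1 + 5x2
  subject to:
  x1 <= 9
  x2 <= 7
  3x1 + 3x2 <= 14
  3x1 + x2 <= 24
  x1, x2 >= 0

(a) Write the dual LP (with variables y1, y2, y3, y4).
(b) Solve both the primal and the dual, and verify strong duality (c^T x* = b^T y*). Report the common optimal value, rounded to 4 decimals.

The standard primal-dual pair for 'max c^T x s.t. A x <= b, x >= 0' is:
  Dual:  min b^T y  s.t.  A^T y >= c,  y >= 0.

So the dual LP is:
  minimize  9y1 + 7y2 + 14y3 + 24y4
  subject to:
    y1 + 3y3 + 3y4 >= 4
    y2 + 3y3 + y4 >= 5
    y1, y2, y3, y4 >= 0

Solving the primal: x* = (0, 4.6667).
  primal value c^T x* = 23.3333.
Solving the dual: y* = (0, 0, 1.6667, 0).
  dual value b^T y* = 23.3333.
Strong duality: c^T x* = b^T y*. Confirmed.

23.3333


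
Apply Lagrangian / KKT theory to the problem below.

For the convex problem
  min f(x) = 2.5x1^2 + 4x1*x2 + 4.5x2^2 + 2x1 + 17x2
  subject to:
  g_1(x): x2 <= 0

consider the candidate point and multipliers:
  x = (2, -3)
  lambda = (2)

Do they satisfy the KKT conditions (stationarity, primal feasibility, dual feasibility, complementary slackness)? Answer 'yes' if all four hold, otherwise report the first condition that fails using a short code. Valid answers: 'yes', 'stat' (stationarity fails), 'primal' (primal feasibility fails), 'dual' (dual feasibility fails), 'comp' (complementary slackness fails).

Gradient of f: grad f(x) = Q x + c = (0, -2)
Constraint values g_i(x) = a_i^T x - b_i:
  g_1((2, -3)) = -3
Stationarity residual: grad f(x) + sum_i lambda_i a_i = (0, 0)
  -> stationarity OK
Primal feasibility (all g_i <= 0): OK
Dual feasibility (all lambda_i >= 0): OK
Complementary slackness (lambda_i * g_i(x) = 0 for all i): FAILS

Verdict: the first failing condition is complementary_slackness -> comp.

comp


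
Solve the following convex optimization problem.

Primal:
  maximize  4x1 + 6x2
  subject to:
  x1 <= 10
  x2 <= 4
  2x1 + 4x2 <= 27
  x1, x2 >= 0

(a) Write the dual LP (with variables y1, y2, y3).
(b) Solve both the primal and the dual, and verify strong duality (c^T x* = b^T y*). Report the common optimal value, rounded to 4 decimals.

The standard primal-dual pair for 'max c^T x s.t. A x <= b, x >= 0' is:
  Dual:  min b^T y  s.t.  A^T y >= c,  y >= 0.

So the dual LP is:
  minimize  10y1 + 4y2 + 27y3
  subject to:
    y1 + 2y3 >= 4
    y2 + 4y3 >= 6
    y1, y2, y3 >= 0

Solving the primal: x* = (10, 1.75).
  primal value c^T x* = 50.5.
Solving the dual: y* = (1, 0, 1.5).
  dual value b^T y* = 50.5.
Strong duality: c^T x* = b^T y*. Confirmed.

50.5


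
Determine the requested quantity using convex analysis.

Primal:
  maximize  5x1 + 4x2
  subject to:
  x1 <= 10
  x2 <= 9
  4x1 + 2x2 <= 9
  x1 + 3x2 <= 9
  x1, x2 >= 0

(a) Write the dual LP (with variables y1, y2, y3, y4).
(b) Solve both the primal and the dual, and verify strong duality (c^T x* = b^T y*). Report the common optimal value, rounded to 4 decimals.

The standard primal-dual pair for 'max c^T x s.t. A x <= b, x >= 0' is:
  Dual:  min b^T y  s.t.  A^T y >= c,  y >= 0.

So the dual LP is:
  minimize  10y1 + 9y2 + 9y3 + 9y4
  subject to:
    y1 + 4y3 + y4 >= 5
    y2 + 2y3 + 3y4 >= 4
    y1, y2, y3, y4 >= 0

Solving the primal: x* = (0.9, 2.7).
  primal value c^T x* = 15.3.
Solving the dual: y* = (0, 0, 1.1, 0.6).
  dual value b^T y* = 15.3.
Strong duality: c^T x* = b^T y*. Confirmed.

15.3


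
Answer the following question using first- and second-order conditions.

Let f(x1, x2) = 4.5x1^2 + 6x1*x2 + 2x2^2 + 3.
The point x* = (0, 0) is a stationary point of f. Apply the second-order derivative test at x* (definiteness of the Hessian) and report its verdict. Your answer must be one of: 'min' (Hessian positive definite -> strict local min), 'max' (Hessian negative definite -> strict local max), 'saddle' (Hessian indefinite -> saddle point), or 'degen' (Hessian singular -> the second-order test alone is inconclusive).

Compute the Hessian H = grad^2 f:
  H = [[9, 6], [6, 4]]
Verify stationarity: grad f(x*) = H x* + g = (0, 0).
Eigenvalues of H: 0, 13.
H has a zero eigenvalue (singular; positive semidefinite but not definite), so H is neither positive definite, negative definite, nor indefinite. The second-order test alone is inconclusive -> degen.
(Indeed, f is constant along the null direction of H through x*, so x* is not a strict local extremum.)

degen


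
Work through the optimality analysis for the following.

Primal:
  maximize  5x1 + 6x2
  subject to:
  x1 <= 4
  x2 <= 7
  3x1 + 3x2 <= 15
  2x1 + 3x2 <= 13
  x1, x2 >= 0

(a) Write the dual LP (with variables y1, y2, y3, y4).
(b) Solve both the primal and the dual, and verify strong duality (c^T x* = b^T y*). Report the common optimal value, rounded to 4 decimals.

The standard primal-dual pair for 'max c^T x s.t. A x <= b, x >= 0' is:
  Dual:  min b^T y  s.t.  A^T y >= c,  y >= 0.

So the dual LP is:
  minimize  4y1 + 7y2 + 15y3 + 13y4
  subject to:
    y1 + 3y3 + 2y4 >= 5
    y2 + 3y3 + 3y4 >= 6
    y1, y2, y3, y4 >= 0

Solving the primal: x* = (2, 3).
  primal value c^T x* = 28.
Solving the dual: y* = (0, 0, 1, 1).
  dual value b^T y* = 28.
Strong duality: c^T x* = b^T y*. Confirmed.

28


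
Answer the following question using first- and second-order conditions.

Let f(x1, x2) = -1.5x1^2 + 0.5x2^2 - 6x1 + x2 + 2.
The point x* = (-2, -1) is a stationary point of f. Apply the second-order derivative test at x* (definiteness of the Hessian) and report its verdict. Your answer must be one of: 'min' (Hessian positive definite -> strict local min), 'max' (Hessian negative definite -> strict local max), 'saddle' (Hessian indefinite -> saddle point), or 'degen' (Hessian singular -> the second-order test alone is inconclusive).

Compute the Hessian H = grad^2 f:
  H = [[-3, 0], [0, 1]]
Verify stationarity: grad f(x*) = H x* + g = (0, 0).
Eigenvalues of H: -3, 1.
Eigenvalues have mixed signs, so H is indefinite -> x* is a saddle point.

saddle


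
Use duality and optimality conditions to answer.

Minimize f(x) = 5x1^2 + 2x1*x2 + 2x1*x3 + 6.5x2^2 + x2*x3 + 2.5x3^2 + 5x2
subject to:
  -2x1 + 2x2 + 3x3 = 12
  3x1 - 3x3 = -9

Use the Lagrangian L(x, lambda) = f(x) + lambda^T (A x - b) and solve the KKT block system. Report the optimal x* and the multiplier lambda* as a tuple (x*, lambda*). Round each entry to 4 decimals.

Form the Lagrangian:
  L(x, lambda) = (1/2) x^T Q x + c^T x + lambda^T (A x - b)
Stationarity (grad_x L = 0): Q x + c + A^T lambda = 0.
Primal feasibility: A x = b.

This gives the KKT block system:
  [ Q   A^T ] [ x     ]   [-c ]
  [ A    0  ] [ lambda ] = [ b ]

Solving the linear system:
  x*      = (-0.6104, 1.8052, 2.3896)
  lambda* = (-14.8182, -10.6407)
  f(x*)   = 45.539

x* = (-0.6104, 1.8052, 2.3896), lambda* = (-14.8182, -10.6407)


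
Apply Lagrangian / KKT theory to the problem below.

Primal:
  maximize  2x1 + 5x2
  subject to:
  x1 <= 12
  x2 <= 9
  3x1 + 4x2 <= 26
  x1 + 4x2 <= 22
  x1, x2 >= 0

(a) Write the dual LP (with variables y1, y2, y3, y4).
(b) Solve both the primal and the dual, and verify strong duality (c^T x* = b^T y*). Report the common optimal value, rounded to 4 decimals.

The standard primal-dual pair for 'max c^T x s.t. A x <= b, x >= 0' is:
  Dual:  min b^T y  s.t.  A^T y >= c,  y >= 0.

So the dual LP is:
  minimize  12y1 + 9y2 + 26y3 + 22y4
  subject to:
    y1 + 3y3 + y4 >= 2
    y2 + 4y3 + 4y4 >= 5
    y1, y2, y3, y4 >= 0

Solving the primal: x* = (2, 5).
  primal value c^T x* = 29.
Solving the dual: y* = (0, 0, 0.375, 0.875).
  dual value b^T y* = 29.
Strong duality: c^T x* = b^T y*. Confirmed.

29


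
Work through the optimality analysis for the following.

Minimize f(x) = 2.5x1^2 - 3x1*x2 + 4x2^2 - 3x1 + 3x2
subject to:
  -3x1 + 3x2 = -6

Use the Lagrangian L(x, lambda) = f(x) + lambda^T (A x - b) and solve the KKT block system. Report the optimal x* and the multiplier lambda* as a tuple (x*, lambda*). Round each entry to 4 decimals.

Form the Lagrangian:
  L(x, lambda) = (1/2) x^T Q x + c^T x + lambda^T (A x - b)
Stationarity (grad_x L = 0): Q x + c + A^T lambda = 0.
Primal feasibility: A x = b.

This gives the KKT block system:
  [ Q   A^T ] [ x     ]   [-c ]
  [ A    0  ] [ lambda ] = [ b ]

Solving the linear system:
  x*      = (1.4286, -0.5714)
  lambda* = (1.9524)
  f(x*)   = 2.8571

x* = (1.4286, -0.5714), lambda* = (1.9524)


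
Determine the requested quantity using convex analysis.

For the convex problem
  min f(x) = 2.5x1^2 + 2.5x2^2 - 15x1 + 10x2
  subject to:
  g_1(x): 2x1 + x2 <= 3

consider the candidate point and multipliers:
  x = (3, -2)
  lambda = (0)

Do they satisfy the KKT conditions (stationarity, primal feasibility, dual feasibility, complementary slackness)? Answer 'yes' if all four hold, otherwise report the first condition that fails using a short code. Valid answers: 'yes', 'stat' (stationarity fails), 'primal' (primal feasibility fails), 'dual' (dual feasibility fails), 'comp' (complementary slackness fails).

Gradient of f: grad f(x) = Q x + c = (0, 0)
Constraint values g_i(x) = a_i^T x - b_i:
  g_1((3, -2)) = 1
Stationarity residual: grad f(x) + sum_i lambda_i a_i = (0, 0)
  -> stationarity OK
Primal feasibility (all g_i <= 0): FAILS
Dual feasibility (all lambda_i >= 0): OK
Complementary slackness (lambda_i * g_i(x) = 0 for all i): OK

Verdict: the first failing condition is primal_feasibility -> primal.

primal


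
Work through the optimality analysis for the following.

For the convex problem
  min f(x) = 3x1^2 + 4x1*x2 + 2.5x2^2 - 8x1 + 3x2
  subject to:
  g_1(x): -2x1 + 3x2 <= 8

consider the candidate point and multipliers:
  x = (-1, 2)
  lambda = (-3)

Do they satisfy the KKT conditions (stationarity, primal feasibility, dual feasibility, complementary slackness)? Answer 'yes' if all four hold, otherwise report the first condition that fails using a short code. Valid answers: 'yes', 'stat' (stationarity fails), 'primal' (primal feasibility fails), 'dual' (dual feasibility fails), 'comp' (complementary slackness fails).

Gradient of f: grad f(x) = Q x + c = (-6, 9)
Constraint values g_i(x) = a_i^T x - b_i:
  g_1((-1, 2)) = 0
Stationarity residual: grad f(x) + sum_i lambda_i a_i = (0, 0)
  -> stationarity OK
Primal feasibility (all g_i <= 0): OK
Dual feasibility (all lambda_i >= 0): FAILS
Complementary slackness (lambda_i * g_i(x) = 0 for all i): OK

Verdict: the first failing condition is dual_feasibility -> dual.

dual


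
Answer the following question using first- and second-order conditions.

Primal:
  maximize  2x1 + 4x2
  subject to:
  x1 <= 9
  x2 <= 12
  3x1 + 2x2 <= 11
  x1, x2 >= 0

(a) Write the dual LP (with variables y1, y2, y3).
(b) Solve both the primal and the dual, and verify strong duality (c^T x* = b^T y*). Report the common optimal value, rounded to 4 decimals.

The standard primal-dual pair for 'max c^T x s.t. A x <= b, x >= 0' is:
  Dual:  min b^T y  s.t.  A^T y >= c,  y >= 0.

So the dual LP is:
  minimize  9y1 + 12y2 + 11y3
  subject to:
    y1 + 3y3 >= 2
    y2 + 2y3 >= 4
    y1, y2, y3 >= 0

Solving the primal: x* = (0, 5.5).
  primal value c^T x* = 22.
Solving the dual: y* = (0, 0, 2).
  dual value b^T y* = 22.
Strong duality: c^T x* = b^T y*. Confirmed.

22


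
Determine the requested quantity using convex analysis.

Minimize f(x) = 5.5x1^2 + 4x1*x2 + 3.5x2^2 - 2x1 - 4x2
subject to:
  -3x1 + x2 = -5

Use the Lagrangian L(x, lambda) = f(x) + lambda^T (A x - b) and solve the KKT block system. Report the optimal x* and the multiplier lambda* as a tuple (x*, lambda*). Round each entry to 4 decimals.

Form the Lagrangian:
  L(x, lambda) = (1/2) x^T Q x + c^T x + lambda^T (A x - b)
Stationarity (grad_x L = 0): Q x + c + A^T lambda = 0.
Primal feasibility: A x = b.

This gives the KKT block system:
  [ Q   A^T ] [ x     ]   [-c ]
  [ A    0  ] [ lambda ] = [ b ]

Solving the linear system:
  x*      = (1.4184, -0.7449)
  lambda* = (3.5408)
  f(x*)   = 8.9235

x* = (1.4184, -0.7449), lambda* = (3.5408)


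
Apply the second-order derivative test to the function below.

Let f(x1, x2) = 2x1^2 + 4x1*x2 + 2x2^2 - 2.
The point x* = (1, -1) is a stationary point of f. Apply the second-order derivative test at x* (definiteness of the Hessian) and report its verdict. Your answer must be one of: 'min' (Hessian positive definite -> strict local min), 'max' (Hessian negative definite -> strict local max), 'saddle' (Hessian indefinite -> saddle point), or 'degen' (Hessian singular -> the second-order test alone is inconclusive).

Compute the Hessian H = grad^2 f:
  H = [[4, 4], [4, 4]]
Verify stationarity: grad f(x*) = H x* + g = (0, 0).
Eigenvalues of H: 0, 8.
H has a zero eigenvalue (singular; positive semidefinite but not definite), so H is neither positive definite, negative definite, nor indefinite. The second-order test alone is inconclusive -> degen.
(Indeed, f is constant along the null direction of H through x*, so x* is not a strict local extremum.)

degen


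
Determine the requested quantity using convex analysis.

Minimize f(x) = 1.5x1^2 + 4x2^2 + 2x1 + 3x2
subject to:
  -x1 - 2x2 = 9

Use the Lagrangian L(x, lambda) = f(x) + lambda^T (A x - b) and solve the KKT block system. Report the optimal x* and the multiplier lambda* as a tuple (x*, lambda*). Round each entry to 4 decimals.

Form the Lagrangian:
  L(x, lambda) = (1/2) x^T Q x + c^T x + lambda^T (A x - b)
Stationarity (grad_x L = 0): Q x + c + A^T lambda = 0.
Primal feasibility: A x = b.

This gives the KKT block system:
  [ Q   A^T ] [ x     ]   [-c ]
  [ A    0  ] [ lambda ] = [ b ]

Solving the linear system:
  x*      = (-3.7, -2.65)
  lambda* = (-9.1)
  f(x*)   = 33.275

x* = (-3.7, -2.65), lambda* = (-9.1)


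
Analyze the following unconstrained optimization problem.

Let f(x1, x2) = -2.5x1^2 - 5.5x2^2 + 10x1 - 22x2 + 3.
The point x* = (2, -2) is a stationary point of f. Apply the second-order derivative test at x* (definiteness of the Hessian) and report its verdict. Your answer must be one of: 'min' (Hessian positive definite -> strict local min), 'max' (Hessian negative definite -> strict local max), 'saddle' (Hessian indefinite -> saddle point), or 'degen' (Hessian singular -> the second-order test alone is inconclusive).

Compute the Hessian H = grad^2 f:
  H = [[-5, 0], [0, -11]]
Verify stationarity: grad f(x*) = H x* + g = (0, 0).
Eigenvalues of H: -11, -5.
Both eigenvalues < 0, so H is negative definite -> x* is a strict local max.

max


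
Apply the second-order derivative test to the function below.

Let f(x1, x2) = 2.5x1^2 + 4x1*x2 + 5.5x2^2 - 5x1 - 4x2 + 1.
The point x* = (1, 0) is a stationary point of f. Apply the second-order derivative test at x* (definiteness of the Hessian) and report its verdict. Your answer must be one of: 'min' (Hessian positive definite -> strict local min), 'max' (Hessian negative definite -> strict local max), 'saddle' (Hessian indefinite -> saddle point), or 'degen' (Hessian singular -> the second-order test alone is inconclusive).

Compute the Hessian H = grad^2 f:
  H = [[5, 4], [4, 11]]
Verify stationarity: grad f(x*) = H x* + g = (0, 0).
Eigenvalues of H: 3, 13.
Both eigenvalues > 0, so H is positive definite -> x* is a strict local min.

min


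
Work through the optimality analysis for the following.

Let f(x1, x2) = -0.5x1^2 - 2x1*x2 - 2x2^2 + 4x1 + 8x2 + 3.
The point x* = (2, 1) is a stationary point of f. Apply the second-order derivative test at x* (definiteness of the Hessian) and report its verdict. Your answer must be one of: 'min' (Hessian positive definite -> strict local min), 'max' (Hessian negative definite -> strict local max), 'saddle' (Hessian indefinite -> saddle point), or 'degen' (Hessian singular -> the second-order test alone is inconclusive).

Compute the Hessian H = grad^2 f:
  H = [[-1, -2], [-2, -4]]
Verify stationarity: grad f(x*) = H x* + g = (0, 0).
Eigenvalues of H: -5, 0.
H has a zero eigenvalue (singular; negative semidefinite but not definite), so H is neither positive definite, negative definite, nor indefinite. The second-order test alone is inconclusive -> degen.
(Indeed, f is constant along the null direction of H through x*, so x* is not a strict local extremum.)

degen


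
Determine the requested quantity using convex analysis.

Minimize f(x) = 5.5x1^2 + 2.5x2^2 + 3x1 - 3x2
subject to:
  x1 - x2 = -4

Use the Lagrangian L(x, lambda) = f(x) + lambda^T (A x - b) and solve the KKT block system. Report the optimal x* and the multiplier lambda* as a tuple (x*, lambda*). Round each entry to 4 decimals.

Form the Lagrangian:
  L(x, lambda) = (1/2) x^T Q x + c^T x + lambda^T (A x - b)
Stationarity (grad_x L = 0): Q x + c + A^T lambda = 0.
Primal feasibility: A x = b.

This gives the KKT block system:
  [ Q   A^T ] [ x     ]   [-c ]
  [ A    0  ] [ lambda ] = [ b ]

Solving the linear system:
  x*      = (-1.25, 2.75)
  lambda* = (10.75)
  f(x*)   = 15.5

x* = (-1.25, 2.75), lambda* = (10.75)


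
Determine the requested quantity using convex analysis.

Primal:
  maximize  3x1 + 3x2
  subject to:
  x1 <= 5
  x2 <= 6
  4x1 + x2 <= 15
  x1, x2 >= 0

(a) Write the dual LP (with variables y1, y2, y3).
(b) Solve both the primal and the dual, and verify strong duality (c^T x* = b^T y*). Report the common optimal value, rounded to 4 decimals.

The standard primal-dual pair for 'max c^T x s.t. A x <= b, x >= 0' is:
  Dual:  min b^T y  s.t.  A^T y >= c,  y >= 0.

So the dual LP is:
  minimize  5y1 + 6y2 + 15y3
  subject to:
    y1 + 4y3 >= 3
    y2 + y3 >= 3
    y1, y2, y3 >= 0

Solving the primal: x* = (2.25, 6).
  primal value c^T x* = 24.75.
Solving the dual: y* = (0, 2.25, 0.75).
  dual value b^T y* = 24.75.
Strong duality: c^T x* = b^T y*. Confirmed.

24.75


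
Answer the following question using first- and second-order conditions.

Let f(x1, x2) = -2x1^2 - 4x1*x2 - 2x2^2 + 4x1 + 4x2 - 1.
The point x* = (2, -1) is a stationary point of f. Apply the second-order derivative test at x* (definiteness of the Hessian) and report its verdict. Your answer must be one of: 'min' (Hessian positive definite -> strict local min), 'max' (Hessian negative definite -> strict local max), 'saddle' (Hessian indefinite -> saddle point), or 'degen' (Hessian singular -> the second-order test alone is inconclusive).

Compute the Hessian H = grad^2 f:
  H = [[-4, -4], [-4, -4]]
Verify stationarity: grad f(x*) = H x* + g = (0, 0).
Eigenvalues of H: -8, 0.
H has a zero eigenvalue (singular; negative semidefinite but not definite), so H is neither positive definite, negative definite, nor indefinite. The second-order test alone is inconclusive -> degen.
(Indeed, f is constant along the null direction of H through x*, so x* is not a strict local extremum.)

degen


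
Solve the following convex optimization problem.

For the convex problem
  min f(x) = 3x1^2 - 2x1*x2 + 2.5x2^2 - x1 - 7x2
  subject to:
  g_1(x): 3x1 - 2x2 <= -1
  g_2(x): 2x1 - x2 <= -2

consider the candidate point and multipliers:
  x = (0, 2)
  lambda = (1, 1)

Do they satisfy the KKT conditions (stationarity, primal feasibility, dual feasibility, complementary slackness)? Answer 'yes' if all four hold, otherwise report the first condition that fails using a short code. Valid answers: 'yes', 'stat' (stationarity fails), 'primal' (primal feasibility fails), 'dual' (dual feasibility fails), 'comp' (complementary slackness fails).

Gradient of f: grad f(x) = Q x + c = (-5, 3)
Constraint values g_i(x) = a_i^T x - b_i:
  g_1((0, 2)) = -3
  g_2((0, 2)) = 0
Stationarity residual: grad f(x) + sum_i lambda_i a_i = (0, 0)
  -> stationarity OK
Primal feasibility (all g_i <= 0): OK
Dual feasibility (all lambda_i >= 0): OK
Complementary slackness (lambda_i * g_i(x) = 0 for all i): FAILS

Verdict: the first failing condition is complementary_slackness -> comp.

comp
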